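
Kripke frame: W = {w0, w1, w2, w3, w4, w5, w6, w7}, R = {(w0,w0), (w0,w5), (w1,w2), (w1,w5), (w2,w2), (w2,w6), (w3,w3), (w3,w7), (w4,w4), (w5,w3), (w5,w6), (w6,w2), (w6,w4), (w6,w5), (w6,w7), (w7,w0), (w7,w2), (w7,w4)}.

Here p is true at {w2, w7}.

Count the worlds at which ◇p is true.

5

w0: successors {w0, w5}; p there: w0:F, w5:F. ✗
w1: successors {w2, w5}; p there: w2:T, w5:F. ✓
w2: successors {w2, w6}; p there: w2:T, w6:F. ✓
w3: successors {w3, w7}; p there: w3:F, w7:T. ✓
w4: successors {w4}; p there: w4:F. ✗
w5: successors {w3, w6}; p there: w3:F, w6:F. ✗
w6: successors {w2, w4, w5, w7}; p there: w2:T, w4:F, w5:F, w7:T. ✓
w7: successors {w0, w2, w4}; p there: w0:F, w2:T, w4:F. ✓
Satisfying worlds: {w1, w2, w3, w6, w7}.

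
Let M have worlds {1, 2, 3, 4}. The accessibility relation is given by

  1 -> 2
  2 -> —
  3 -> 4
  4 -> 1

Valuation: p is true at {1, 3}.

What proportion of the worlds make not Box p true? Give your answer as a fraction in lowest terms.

1/2

1: Box p is F. ✓
2: Box p is T. ✗
3: Box p is F. ✓
4: Box p is T. ✗
That's 2 of 4 worlds, so 2/4 = 1/2.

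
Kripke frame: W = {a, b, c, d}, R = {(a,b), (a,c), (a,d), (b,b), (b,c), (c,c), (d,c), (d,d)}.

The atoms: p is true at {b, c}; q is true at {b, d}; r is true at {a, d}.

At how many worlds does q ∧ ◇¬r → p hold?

3

a: q ∧ ◇¬r is F, p is F. ✓
b: q ∧ ◇¬r is T, p is T. ✓
c: q ∧ ◇¬r is F, p is T. ✓
d: q ∧ ◇¬r is T, p is F. ✗
Satisfying worlds: {a, b, c}.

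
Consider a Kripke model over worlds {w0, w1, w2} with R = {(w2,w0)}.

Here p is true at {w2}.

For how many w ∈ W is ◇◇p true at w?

w0: no successors, so ◇◇p fails. ✗
w1: no successors, so ◇◇p fails. ✗
w2: successors {w0}; ◇p there: w0:F. ✗
Satisfying worlds: ∅.

0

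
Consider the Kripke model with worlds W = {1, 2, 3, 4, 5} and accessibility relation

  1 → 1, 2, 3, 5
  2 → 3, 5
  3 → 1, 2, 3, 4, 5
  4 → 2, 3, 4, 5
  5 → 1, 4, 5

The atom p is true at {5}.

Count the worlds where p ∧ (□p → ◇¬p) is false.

1: p is F, □p → ◇¬p is T. ✗
2: p is F, □p → ◇¬p is T. ✗
3: p is F, □p → ◇¬p is T. ✗
4: p is F, □p → ◇¬p is T. ✗
5: p is T, □p → ◇¬p is T. ✓
Satisfying worlds: {5}.
So p ∧ (□p → ◇¬p) fails at the other 4 worlds.

4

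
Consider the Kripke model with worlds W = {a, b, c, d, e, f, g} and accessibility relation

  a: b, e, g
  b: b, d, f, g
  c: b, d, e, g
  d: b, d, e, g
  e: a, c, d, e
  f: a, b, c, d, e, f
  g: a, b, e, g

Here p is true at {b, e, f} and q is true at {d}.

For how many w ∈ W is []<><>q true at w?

a: successors {b, e, g}; <><>q there: b:T, e:T, g:T. ✓
b: successors {b, d, f, g}; <><>q there: b:T, d:T, f:T, g:T. ✓
c: successors {b, d, e, g}; <><>q there: b:T, d:T, e:T, g:T. ✓
d: successors {b, d, e, g}; <><>q there: b:T, d:T, e:T, g:T. ✓
e: successors {a, c, d, e}; <><>q there: a:T, c:T, d:T, e:T. ✓
f: successors {a, b, c, d, e, f}; <><>q there: a:T, b:T, c:T, d:T, e:T, f:T. ✓
g: successors {a, b, e, g}; <><>q there: a:T, b:T, e:T, g:T. ✓
Satisfying worlds: {a, b, c, d, e, f, g}.

7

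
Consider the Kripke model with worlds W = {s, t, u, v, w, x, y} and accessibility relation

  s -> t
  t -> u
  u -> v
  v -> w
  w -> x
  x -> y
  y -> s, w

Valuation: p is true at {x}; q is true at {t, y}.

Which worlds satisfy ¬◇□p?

s: ◇□p is F. ✓
t: ◇□p is F. ✓
u: ◇□p is F. ✓
v: ◇□p is T. ✗
w: ◇□p is F. ✓
x: ◇□p is F. ✓
y: ◇□p is T. ✗

{s, t, u, w, x}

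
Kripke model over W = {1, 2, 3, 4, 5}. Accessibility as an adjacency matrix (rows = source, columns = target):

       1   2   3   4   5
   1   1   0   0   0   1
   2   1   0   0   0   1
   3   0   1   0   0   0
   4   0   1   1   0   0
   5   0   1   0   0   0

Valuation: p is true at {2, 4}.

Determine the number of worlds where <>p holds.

3

1: successors {1, 5}; p there: 1:F, 5:F. ✗
2: successors {1, 5}; p there: 1:F, 5:F. ✗
3: successors {2}; p there: 2:T. ✓
4: successors {2, 3}; p there: 2:T, 3:F. ✓
5: successors {2}; p there: 2:T. ✓
Satisfying worlds: {3, 4, 5}.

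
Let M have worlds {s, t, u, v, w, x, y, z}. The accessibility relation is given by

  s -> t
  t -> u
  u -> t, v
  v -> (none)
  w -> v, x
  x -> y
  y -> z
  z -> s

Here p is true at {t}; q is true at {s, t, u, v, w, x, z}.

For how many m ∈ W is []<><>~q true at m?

s: successors {t}; <><>~q there: t:F. ✗
t: successors {u}; <><>~q there: u:F. ✗
u: successors {t, v}; <><>~q there: t:F, v:F. ✗
v: no successors, so []<><>~q holds vacuously. ✓
w: successors {v, x}; <><>~q there: v:F, x:F. ✗
x: successors {y}; <><>~q there: y:F. ✗
y: successors {z}; <><>~q there: z:F. ✗
z: successors {s}; <><>~q there: s:F. ✗
Satisfying worlds: {v}.

1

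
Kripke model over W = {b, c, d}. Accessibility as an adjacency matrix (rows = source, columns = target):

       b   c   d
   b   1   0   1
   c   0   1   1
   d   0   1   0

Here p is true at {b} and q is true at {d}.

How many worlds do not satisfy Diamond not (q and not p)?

b: successors {b, d}; not (q and not p) there: b:T, d:F. ✓
c: successors {c, d}; not (q and not p) there: c:T, d:F. ✓
d: successors {c}; not (q and not p) there: c:T. ✓
Satisfying worlds: {b, c, d}.
So Diamond not (q and not p) fails at the other 0 worlds.

0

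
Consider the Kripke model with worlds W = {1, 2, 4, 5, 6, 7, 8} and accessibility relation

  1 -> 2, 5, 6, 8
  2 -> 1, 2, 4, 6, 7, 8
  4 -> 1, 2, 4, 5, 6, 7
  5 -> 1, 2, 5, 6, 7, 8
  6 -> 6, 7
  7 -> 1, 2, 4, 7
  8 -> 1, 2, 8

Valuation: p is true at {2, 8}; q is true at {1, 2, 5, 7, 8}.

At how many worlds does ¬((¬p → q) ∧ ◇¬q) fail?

4

1: (¬p → q) ∧ ◇¬q is T. ✗
2: (¬p → q) ∧ ◇¬q is T. ✗
4: (¬p → q) ∧ ◇¬q is F. ✓
5: (¬p → q) ∧ ◇¬q is T. ✗
6: (¬p → q) ∧ ◇¬q is F. ✓
7: (¬p → q) ∧ ◇¬q is T. ✗
8: (¬p → q) ∧ ◇¬q is F. ✓
Satisfying worlds: {4, 6, 8}.
So ¬((¬p → q) ∧ ◇¬q) fails at the other 4 worlds.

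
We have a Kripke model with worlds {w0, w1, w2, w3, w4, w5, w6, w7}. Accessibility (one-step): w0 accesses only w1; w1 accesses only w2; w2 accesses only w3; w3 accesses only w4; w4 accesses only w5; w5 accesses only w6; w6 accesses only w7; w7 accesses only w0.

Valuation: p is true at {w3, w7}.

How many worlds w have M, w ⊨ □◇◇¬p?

6

w0: successors {w1}; ◇◇¬p there: w1:F. ✗
w1: successors {w2}; ◇◇¬p there: w2:T. ✓
w2: successors {w3}; ◇◇¬p there: w3:T. ✓
w3: successors {w4}; ◇◇¬p there: w4:T. ✓
w4: successors {w5}; ◇◇¬p there: w5:F. ✗
w5: successors {w6}; ◇◇¬p there: w6:T. ✓
w6: successors {w7}; ◇◇¬p there: w7:T. ✓
w7: successors {w0}; ◇◇¬p there: w0:T. ✓
Satisfying worlds: {w1, w2, w3, w5, w6, w7}.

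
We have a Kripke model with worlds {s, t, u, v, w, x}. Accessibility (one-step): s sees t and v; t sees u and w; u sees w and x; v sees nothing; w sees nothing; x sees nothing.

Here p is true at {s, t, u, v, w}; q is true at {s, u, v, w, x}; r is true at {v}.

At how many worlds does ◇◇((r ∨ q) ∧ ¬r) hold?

2

s: successors {t, v}; ◇((r ∨ q) ∧ ¬r) there: t:T, v:F. ✓
t: successors {u, w}; ◇((r ∨ q) ∧ ¬r) there: u:T, w:F. ✓
u: successors {w, x}; ◇((r ∨ q) ∧ ¬r) there: w:F, x:F. ✗
v: no successors, so ◇◇((r ∨ q) ∧ ¬r) fails. ✗
w: no successors, so ◇◇((r ∨ q) ∧ ¬r) fails. ✗
x: no successors, so ◇◇((r ∨ q) ∧ ¬r) fails. ✗
Satisfying worlds: {s, t}.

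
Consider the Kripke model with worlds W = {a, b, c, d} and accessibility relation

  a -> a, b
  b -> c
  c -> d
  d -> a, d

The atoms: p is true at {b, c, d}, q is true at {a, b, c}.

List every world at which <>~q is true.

a: successors {a, b}; ~q there: a:F, b:F. ✗
b: successors {c}; ~q there: c:F. ✗
c: successors {d}; ~q there: d:T. ✓
d: successors {a, d}; ~q there: a:F, d:T. ✓

{c, d}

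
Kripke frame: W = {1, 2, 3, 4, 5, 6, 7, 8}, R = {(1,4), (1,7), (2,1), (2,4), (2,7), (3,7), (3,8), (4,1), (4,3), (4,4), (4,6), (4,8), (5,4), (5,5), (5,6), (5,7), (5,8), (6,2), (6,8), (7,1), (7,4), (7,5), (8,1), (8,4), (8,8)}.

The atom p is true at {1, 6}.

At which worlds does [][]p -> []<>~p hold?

{1, 2, 3, 4, 5, 6, 7, 8}

1: [][]p is F, []<>~p is T. ✓
2: [][]p is F, []<>~p is T. ✓
3: [][]p is F, []<>~p is T. ✓
4: [][]p is F, []<>~p is T. ✓
5: [][]p is F, []<>~p is T. ✓
6: [][]p is F, []<>~p is T. ✓
7: [][]p is F, []<>~p is T. ✓
8: [][]p is F, []<>~p is T. ✓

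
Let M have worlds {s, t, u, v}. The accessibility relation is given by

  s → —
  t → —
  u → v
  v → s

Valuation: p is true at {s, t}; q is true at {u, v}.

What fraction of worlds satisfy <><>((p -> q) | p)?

s: no successors, so <><>((p -> q) | p) fails. ✗
t: no successors, so <><>((p -> q) | p) fails. ✗
u: successors {v}; <>((p -> q) | p) there: v:T. ✓
v: successors {s}; <>((p -> q) | p) there: s:F. ✗
That's 1 of 4 worlds, so 1/4.

1/4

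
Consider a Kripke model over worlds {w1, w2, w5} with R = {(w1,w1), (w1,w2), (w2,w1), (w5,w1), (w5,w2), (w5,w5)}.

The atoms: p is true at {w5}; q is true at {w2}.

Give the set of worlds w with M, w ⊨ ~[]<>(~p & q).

w1: []<>(~p & q) is F. ✓
w2: []<>(~p & q) is T. ✗
w5: []<>(~p & q) is F. ✓

{w1, w5}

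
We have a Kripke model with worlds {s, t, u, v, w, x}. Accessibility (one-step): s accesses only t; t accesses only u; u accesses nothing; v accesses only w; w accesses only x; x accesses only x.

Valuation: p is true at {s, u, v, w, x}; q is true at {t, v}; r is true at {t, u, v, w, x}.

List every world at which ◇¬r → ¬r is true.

s: ◇¬r is F, ¬r is T. ✓
t: ◇¬r is F, ¬r is F. ✓
u: ◇¬r is F, ¬r is F. ✓
v: ◇¬r is F, ¬r is F. ✓
w: ◇¬r is F, ¬r is F. ✓
x: ◇¬r is F, ¬r is F. ✓

{s, t, u, v, w, x}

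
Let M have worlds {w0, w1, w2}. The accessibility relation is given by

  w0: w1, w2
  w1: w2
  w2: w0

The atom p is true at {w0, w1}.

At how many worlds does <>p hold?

2

w0: successors {w1, w2}; p there: w1:T, w2:F. ✓
w1: successors {w2}; p there: w2:F. ✗
w2: successors {w0}; p there: w0:T. ✓
Satisfying worlds: {w0, w2}.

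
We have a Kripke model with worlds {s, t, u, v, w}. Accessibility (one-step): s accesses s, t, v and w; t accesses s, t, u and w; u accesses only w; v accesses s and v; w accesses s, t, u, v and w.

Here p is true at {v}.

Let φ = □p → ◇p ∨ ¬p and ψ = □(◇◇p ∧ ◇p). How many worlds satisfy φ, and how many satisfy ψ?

For □p → ◇p ∨ ¬p:
s: □p is F, ◇p ∨ ¬p is T. ✓
t: □p is F, ◇p ∨ ¬p is T. ✓
u: □p is F, ◇p ∨ ¬p is T. ✓
v: □p is F, ◇p ∨ ¬p is T. ✓
w: □p is F, ◇p ∨ ¬p is T. ✓
— 5 worlds.
For □(◇◇p ∧ ◇p):
s: successors {s, t, v, w}; ◇◇p ∧ ◇p there: s:T, t:F, v:T, w:T. ✗
t: successors {s, t, u, w}; ◇◇p ∧ ◇p there: s:T, t:F, u:F, w:T. ✗
u: successors {w}; ◇◇p ∧ ◇p there: w:T. ✓
v: successors {s, v}; ◇◇p ∧ ◇p there: s:T, v:T. ✓
w: successors {s, t, u, v, w}; ◇◇p ∧ ◇p there: s:T, t:F, u:F, v:T, w:T. ✗
— 2 worlds.

5 and 2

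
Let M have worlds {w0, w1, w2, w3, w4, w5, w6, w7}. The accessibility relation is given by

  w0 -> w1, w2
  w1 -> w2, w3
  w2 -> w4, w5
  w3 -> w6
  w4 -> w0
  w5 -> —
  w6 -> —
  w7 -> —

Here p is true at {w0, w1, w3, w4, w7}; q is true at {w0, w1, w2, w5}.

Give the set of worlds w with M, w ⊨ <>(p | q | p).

w0: successors {w1, w2}; p | q | p there: w1:T, w2:T. ✓
w1: successors {w2, w3}; p | q | p there: w2:T, w3:T. ✓
w2: successors {w4, w5}; p | q | p there: w4:T, w5:T. ✓
w3: successors {w6}; p | q | p there: w6:F. ✗
w4: successors {w0}; p | q | p there: w0:T. ✓
w5: no successors, so <>(p | q | p) fails. ✗
w6: no successors, so <>(p | q | p) fails. ✗
w7: no successors, so <>(p | q | p) fails. ✗

{w0, w1, w2, w4}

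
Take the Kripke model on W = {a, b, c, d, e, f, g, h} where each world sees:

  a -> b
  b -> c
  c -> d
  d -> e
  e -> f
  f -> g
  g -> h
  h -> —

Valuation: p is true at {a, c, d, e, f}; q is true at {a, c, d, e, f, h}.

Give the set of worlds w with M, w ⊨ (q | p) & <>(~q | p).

a: q | p is T, <>(~q | p) is T. ✓
b: q | p is F, <>(~q | p) is T. ✗
c: q | p is T, <>(~q | p) is T. ✓
d: q | p is T, <>(~q | p) is T. ✓
e: q | p is T, <>(~q | p) is T. ✓
f: q | p is T, <>(~q | p) is T. ✓
g: q | p is F, <>(~q | p) is F. ✗
h: q | p is T, <>(~q | p) is F. ✗

{a, c, d, e, f}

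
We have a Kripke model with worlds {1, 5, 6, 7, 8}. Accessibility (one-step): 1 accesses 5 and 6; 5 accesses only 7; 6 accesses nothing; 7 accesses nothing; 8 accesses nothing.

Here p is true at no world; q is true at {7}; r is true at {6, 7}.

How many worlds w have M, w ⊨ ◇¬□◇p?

1

1: successors {5, 6}; ¬□◇p there: 5:T, 6:F. ✓
5: successors {7}; ¬□◇p there: 7:F. ✗
6: no successors, so ◇¬□◇p fails. ✗
7: no successors, so ◇¬□◇p fails. ✗
8: no successors, so ◇¬□◇p fails. ✗
Satisfying worlds: {1}.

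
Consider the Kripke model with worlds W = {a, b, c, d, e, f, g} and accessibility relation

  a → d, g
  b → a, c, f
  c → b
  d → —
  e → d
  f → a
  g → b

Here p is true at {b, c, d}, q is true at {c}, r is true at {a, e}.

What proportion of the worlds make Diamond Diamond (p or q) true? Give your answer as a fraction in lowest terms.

5/7

a: successors {d, g}; Diamond (p or q) there: d:F, g:T. ✓
b: successors {a, c, f}; Diamond (p or q) there: a:T, c:T, f:F. ✓
c: successors {b}; Diamond (p or q) there: b:T. ✓
d: no successors, so Diamond Diamond (p or q) fails. ✗
e: successors {d}; Diamond (p or q) there: d:F. ✗
f: successors {a}; Diamond (p or q) there: a:T. ✓
g: successors {b}; Diamond (p or q) there: b:T. ✓
That's 5 of 7 worlds, so 5/7.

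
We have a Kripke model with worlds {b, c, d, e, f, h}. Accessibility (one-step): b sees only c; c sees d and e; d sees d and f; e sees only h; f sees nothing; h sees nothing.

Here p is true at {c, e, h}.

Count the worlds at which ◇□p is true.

b: successors {c}; □p there: c:F. ✗
c: successors {d, e}; □p there: d:F, e:T. ✓
d: successors {d, f}; □p there: d:F, f:T. ✓
e: successors {h}; □p there: h:T. ✓
f: no successors, so ◇□p fails. ✗
h: no successors, so ◇□p fails. ✗
Satisfying worlds: {c, d, e}.

3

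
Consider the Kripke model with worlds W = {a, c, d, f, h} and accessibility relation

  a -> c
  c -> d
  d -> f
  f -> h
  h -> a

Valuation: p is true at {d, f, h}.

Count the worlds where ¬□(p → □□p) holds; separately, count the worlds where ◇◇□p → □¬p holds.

2 and 4

For ¬□(p → □□p):
a: □(p → □□p) is T. ✗
c: □(p → □□p) is T. ✗
d: □(p → □□p) is F. ✓
f: □(p → □□p) is F. ✓
h: □(p → □□p) is T. ✗
— 2 worlds.
For ◇◇□p → □¬p:
a: ◇◇□p is T, □¬p is T. ✓
c: ◇◇□p is T, □¬p is F. ✗
d: ◇◇□p is F, □¬p is F. ✓
f: ◇◇□p is F, □¬p is F. ✓
h: ◇◇□p is T, □¬p is T. ✓
— 4 worlds.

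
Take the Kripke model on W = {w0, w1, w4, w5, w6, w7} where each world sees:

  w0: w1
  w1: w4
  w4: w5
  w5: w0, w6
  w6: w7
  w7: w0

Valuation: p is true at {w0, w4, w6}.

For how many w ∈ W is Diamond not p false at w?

3

w0: successors {w1}; not p there: w1:T. ✓
w1: successors {w4}; not p there: w4:F. ✗
w4: successors {w5}; not p there: w5:T. ✓
w5: successors {w0, w6}; not p there: w0:F, w6:F. ✗
w6: successors {w7}; not p there: w7:T. ✓
w7: successors {w0}; not p there: w0:F. ✗
Satisfying worlds: {w0, w4, w6}.
So Diamond not p fails at the other 3 worlds.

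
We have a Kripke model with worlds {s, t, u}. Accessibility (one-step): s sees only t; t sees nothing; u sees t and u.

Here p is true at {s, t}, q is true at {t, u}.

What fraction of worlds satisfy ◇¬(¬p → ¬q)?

1/3

s: successors {t}; ¬(¬p → ¬q) there: t:F. ✗
t: no successors, so ◇¬(¬p → ¬q) fails. ✗
u: successors {t, u}; ¬(¬p → ¬q) there: t:F, u:T. ✓
That's 1 of 3 worlds, so 1/3.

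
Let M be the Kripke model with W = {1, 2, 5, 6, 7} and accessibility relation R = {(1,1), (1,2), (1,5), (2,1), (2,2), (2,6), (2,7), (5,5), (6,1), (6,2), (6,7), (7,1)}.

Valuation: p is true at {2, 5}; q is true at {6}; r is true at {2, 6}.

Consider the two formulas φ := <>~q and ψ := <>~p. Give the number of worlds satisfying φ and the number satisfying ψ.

5 and 4

For <>~q:
1: successors {1, 2, 5}; ~q there: 1:T, 2:T, 5:T. ✓
2: successors {1, 2, 6, 7}; ~q there: 1:T, 2:T, 6:F, 7:T. ✓
5: successors {5}; ~q there: 5:T. ✓
6: successors {1, 2, 7}; ~q there: 1:T, 2:T, 7:T. ✓
7: successors {1}; ~q there: 1:T. ✓
— 5 worlds.
For <>~p:
1: successors {1, 2, 5}; ~p there: 1:T, 2:F, 5:F. ✓
2: successors {1, 2, 6, 7}; ~p there: 1:T, 2:F, 6:T, 7:T. ✓
5: successors {5}; ~p there: 5:F. ✗
6: successors {1, 2, 7}; ~p there: 1:T, 2:F, 7:T. ✓
7: successors {1}; ~p there: 1:T. ✓
— 4 worlds.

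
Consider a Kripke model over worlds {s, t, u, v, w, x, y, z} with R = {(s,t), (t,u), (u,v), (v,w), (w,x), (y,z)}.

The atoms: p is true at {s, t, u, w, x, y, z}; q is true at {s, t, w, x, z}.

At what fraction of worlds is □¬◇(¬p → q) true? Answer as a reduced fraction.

s: successors {t}; ¬◇(¬p → q) there: t:F. ✗
t: successors {u}; ¬◇(¬p → q) there: u:T. ✓
u: successors {v}; ¬◇(¬p → q) there: v:F. ✗
v: successors {w}; ¬◇(¬p → q) there: w:F. ✗
w: successors {x}; ¬◇(¬p → q) there: x:T. ✓
x: no successors, so □¬◇(¬p → q) holds vacuously. ✓
y: successors {z}; ¬◇(¬p → q) there: z:T. ✓
z: no successors, so □¬◇(¬p → q) holds vacuously. ✓
That's 5 of 8 worlds, so 5/8.

5/8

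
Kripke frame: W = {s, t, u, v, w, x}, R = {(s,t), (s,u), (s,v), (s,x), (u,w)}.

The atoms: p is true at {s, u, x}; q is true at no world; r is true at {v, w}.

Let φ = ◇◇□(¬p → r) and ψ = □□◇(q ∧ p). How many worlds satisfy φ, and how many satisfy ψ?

1 and 5

For ◇◇□(¬p → r):
s: successors {t, u, v, x}; ◇□(¬p → r) there: t:F, u:T, v:F, x:F. ✓
t: no successors, so ◇◇□(¬p → r) fails. ✗
u: successors {w}; ◇□(¬p → r) there: w:F. ✗
v: no successors, so ◇◇□(¬p → r) fails. ✗
w: no successors, so ◇◇□(¬p → r) fails. ✗
x: no successors, so ◇◇□(¬p → r) fails. ✗
— 1 world.
For □□◇(q ∧ p):
s: successors {t, u, v, x}; □◇(q ∧ p) there: t:T, u:F, v:T, x:T. ✗
t: no successors, so □□◇(q ∧ p) holds vacuously. ✓
u: successors {w}; □◇(q ∧ p) there: w:T. ✓
v: no successors, so □□◇(q ∧ p) holds vacuously. ✓
w: no successors, so □□◇(q ∧ p) holds vacuously. ✓
x: no successors, so □□◇(q ∧ p) holds vacuously. ✓
— 5 worlds.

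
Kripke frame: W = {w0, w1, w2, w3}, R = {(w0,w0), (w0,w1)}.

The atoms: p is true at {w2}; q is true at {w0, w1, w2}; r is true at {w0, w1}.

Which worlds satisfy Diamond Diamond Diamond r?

w0: successors {w0, w1}; Diamond Diamond r there: w0:T, w1:F. ✓
w1: no successors, so Diamond Diamond Diamond r fails. ✗
w2: no successors, so Diamond Diamond Diamond r fails. ✗
w3: no successors, so Diamond Diamond Diamond r fails. ✗

{w0}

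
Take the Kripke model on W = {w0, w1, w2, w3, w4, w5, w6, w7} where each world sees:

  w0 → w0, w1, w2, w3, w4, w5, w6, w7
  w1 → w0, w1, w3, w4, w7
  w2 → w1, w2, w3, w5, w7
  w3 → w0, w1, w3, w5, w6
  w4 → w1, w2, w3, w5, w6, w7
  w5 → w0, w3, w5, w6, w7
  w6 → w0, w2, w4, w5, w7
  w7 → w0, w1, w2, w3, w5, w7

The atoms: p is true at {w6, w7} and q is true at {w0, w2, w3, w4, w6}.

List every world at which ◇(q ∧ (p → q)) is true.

w0: successors {w0, w1, w2, w3, w4, w5, w6, w7}; q ∧ (p → q) there: w0:T, w1:F, w2:T, w3:T, w4:T, w5:F, w6:T, w7:F. ✓
w1: successors {w0, w1, w3, w4, w7}; q ∧ (p → q) there: w0:T, w1:F, w3:T, w4:T, w7:F. ✓
w2: successors {w1, w2, w3, w5, w7}; q ∧ (p → q) there: w1:F, w2:T, w3:T, w5:F, w7:F. ✓
w3: successors {w0, w1, w3, w5, w6}; q ∧ (p → q) there: w0:T, w1:F, w3:T, w5:F, w6:T. ✓
w4: successors {w1, w2, w3, w5, w6, w7}; q ∧ (p → q) there: w1:F, w2:T, w3:T, w5:F, w6:T, w7:F. ✓
w5: successors {w0, w3, w5, w6, w7}; q ∧ (p → q) there: w0:T, w3:T, w5:F, w6:T, w7:F. ✓
w6: successors {w0, w2, w4, w5, w7}; q ∧ (p → q) there: w0:T, w2:T, w4:T, w5:F, w7:F. ✓
w7: successors {w0, w1, w2, w3, w5, w7}; q ∧ (p → q) there: w0:T, w1:F, w2:T, w3:T, w5:F, w7:F. ✓

{w0, w1, w2, w3, w4, w5, w6, w7}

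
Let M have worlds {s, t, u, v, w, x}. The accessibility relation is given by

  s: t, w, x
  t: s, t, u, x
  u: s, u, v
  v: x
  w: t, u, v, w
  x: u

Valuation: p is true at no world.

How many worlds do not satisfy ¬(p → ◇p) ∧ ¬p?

6

s: ¬(p → ◇p) is F, ¬p is T. ✗
t: ¬(p → ◇p) is F, ¬p is T. ✗
u: ¬(p → ◇p) is F, ¬p is T. ✗
v: ¬(p → ◇p) is F, ¬p is T. ✗
w: ¬(p → ◇p) is F, ¬p is T. ✗
x: ¬(p → ◇p) is F, ¬p is T. ✗
Satisfying worlds: ∅.
So ¬(p → ◇p) ∧ ¬p fails at the other 6 worlds.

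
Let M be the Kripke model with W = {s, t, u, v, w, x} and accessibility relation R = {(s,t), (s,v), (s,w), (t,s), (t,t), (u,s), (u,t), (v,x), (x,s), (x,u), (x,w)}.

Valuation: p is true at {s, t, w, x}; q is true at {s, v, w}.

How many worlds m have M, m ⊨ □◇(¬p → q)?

4

s: successors {t, v, w}; ◇(¬p → q) there: t:T, v:T, w:F. ✗
t: successors {s, t}; ◇(¬p → q) there: s:T, t:T. ✓
u: successors {s, t}; ◇(¬p → q) there: s:T, t:T. ✓
v: successors {x}; ◇(¬p → q) there: x:T. ✓
w: no successors, so □◇(¬p → q) holds vacuously. ✓
x: successors {s, u, w}; ◇(¬p → q) there: s:T, u:T, w:F. ✗
Satisfying worlds: {t, u, v, w}.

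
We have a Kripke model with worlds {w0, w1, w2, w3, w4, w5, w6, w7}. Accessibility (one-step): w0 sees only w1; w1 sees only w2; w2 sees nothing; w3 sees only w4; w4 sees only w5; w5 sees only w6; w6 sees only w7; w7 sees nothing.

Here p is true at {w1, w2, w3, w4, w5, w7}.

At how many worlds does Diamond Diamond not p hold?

w0: successors {w1}; Diamond not p there: w1:F. ✗
w1: successors {w2}; Diamond not p there: w2:F. ✗
w2: no successors, so Diamond Diamond not p fails. ✗
w3: successors {w4}; Diamond not p there: w4:F. ✗
w4: successors {w5}; Diamond not p there: w5:T. ✓
w5: successors {w6}; Diamond not p there: w6:F. ✗
w6: successors {w7}; Diamond not p there: w7:F. ✗
w7: no successors, so Diamond Diamond not p fails. ✗
Satisfying worlds: {w4}.

1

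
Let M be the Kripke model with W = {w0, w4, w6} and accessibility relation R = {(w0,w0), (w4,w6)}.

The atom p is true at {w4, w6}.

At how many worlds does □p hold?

w0: successors {w0}; p there: w0:F. ✗
w4: successors {w6}; p there: w6:T. ✓
w6: no successors, so □p holds vacuously. ✓
Satisfying worlds: {w4, w6}.

2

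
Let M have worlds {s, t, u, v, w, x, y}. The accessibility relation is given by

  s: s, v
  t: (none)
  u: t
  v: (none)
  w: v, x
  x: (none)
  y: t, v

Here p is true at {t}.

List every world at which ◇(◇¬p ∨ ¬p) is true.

{s, w, y}

s: successors {s, v}; ◇¬p ∨ ¬p there: s:T, v:T. ✓
t: no successors, so ◇(◇¬p ∨ ¬p) fails. ✗
u: successors {t}; ◇¬p ∨ ¬p there: t:F. ✗
v: no successors, so ◇(◇¬p ∨ ¬p) fails. ✗
w: successors {v, x}; ◇¬p ∨ ¬p there: v:T, x:T. ✓
x: no successors, so ◇(◇¬p ∨ ¬p) fails. ✗
y: successors {t, v}; ◇¬p ∨ ¬p there: t:F, v:T. ✓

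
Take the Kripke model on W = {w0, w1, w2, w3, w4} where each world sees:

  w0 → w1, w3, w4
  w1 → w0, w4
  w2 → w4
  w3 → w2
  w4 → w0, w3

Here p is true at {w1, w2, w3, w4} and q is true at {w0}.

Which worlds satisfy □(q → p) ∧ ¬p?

{w0}

w0: □(q → p) is T, ¬p is T. ✓
w1: □(q → p) is F, ¬p is F. ✗
w2: □(q → p) is T, ¬p is F. ✗
w3: □(q → p) is T, ¬p is F. ✗
w4: □(q → p) is F, ¬p is F. ✗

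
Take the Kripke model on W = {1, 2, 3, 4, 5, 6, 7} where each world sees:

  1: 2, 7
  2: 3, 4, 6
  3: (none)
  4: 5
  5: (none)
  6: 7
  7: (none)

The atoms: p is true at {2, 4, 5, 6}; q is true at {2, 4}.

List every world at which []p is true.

1: successors {2, 7}; p there: 2:T, 7:F. ✗
2: successors {3, 4, 6}; p there: 3:F, 4:T, 6:T. ✗
3: no successors, so []p holds vacuously. ✓
4: successors {5}; p there: 5:T. ✓
5: no successors, so []p holds vacuously. ✓
6: successors {7}; p there: 7:F. ✗
7: no successors, so []p holds vacuously. ✓

{3, 4, 5, 7}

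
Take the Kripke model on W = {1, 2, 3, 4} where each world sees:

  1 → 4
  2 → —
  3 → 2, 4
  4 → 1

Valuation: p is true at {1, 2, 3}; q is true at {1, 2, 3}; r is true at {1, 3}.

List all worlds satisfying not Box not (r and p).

1: Box not (r and p) is T. ✗
2: Box not (r and p) is T. ✗
3: Box not (r and p) is T. ✗
4: Box not (r and p) is F. ✓

{4}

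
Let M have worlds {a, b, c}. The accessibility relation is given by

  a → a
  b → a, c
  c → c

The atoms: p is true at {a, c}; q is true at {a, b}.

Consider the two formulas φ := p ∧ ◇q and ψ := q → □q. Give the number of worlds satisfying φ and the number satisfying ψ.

1 and 2

For p ∧ ◇q:
a: p is T, ◇q is T. ✓
b: p is F, ◇q is T. ✗
c: p is T, ◇q is F. ✗
— 1 world.
For q → □q:
a: q is T, □q is T. ✓
b: q is T, □q is F. ✗
c: q is F, □q is F. ✓
— 2 worlds.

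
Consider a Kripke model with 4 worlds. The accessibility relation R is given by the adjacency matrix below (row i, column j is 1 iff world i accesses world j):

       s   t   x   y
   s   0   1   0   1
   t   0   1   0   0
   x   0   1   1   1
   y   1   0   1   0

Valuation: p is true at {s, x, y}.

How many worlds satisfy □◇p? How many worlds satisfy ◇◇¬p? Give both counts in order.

For □◇p:
s: successors {t, y}; ◇p there: t:F, y:T. ✗
t: successors {t}; ◇p there: t:F. ✗
x: successors {t, x, y}; ◇p there: t:F, x:T, y:T. ✗
y: successors {s, x}; ◇p there: s:T, x:T. ✓
— 1 world.
For ◇◇¬p:
s: successors {t, y}; ◇¬p there: t:T, y:F. ✓
t: successors {t}; ◇¬p there: t:T. ✓
x: successors {t, x, y}; ◇¬p there: t:T, x:T, y:F. ✓
y: successors {s, x}; ◇¬p there: s:T, x:T. ✓
— 4 worlds.

1 and 4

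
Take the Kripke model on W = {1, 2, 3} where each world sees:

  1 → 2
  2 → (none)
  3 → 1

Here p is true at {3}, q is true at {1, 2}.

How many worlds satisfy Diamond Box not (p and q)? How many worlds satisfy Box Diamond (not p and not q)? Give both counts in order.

For Diamond Box not (p and q):
1: successors {2}; Box not (p and q) there: 2:T. ✓
2: no successors, so Diamond Box not (p and q) fails. ✗
3: successors {1}; Box not (p and q) there: 1:T. ✓
— 2 worlds.
For Box Diamond (not p and not q):
1: successors {2}; Diamond (not p and not q) there: 2:F. ✗
2: no successors, so Box Diamond (not p and not q) holds vacuously. ✓
3: successors {1}; Diamond (not p and not q) there: 1:F. ✗
— 1 world.

2 and 1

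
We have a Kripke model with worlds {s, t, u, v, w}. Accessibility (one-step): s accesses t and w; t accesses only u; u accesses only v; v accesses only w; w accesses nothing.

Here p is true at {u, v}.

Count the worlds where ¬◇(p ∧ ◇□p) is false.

1

s: ◇(p ∧ ◇□p) is F. ✓
t: ◇(p ∧ ◇□p) is F. ✓
u: ◇(p ∧ ◇□p) is T. ✗
v: ◇(p ∧ ◇□p) is F. ✓
w: ◇(p ∧ ◇□p) is F. ✓
Satisfying worlds: {s, t, v, w}.
So ¬◇(p ∧ ◇□p) fails at the other 1 world.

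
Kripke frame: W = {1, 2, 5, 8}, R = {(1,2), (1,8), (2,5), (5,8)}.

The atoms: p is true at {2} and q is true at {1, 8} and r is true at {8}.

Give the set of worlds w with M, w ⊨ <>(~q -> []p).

{1, 5}

1: successors {2, 8}; ~q -> []p there: 2:F, 8:T. ✓
2: successors {5}; ~q -> []p there: 5:F. ✗
5: successors {8}; ~q -> []p there: 8:T. ✓
8: no successors, so <>(~q -> []p) fails. ✗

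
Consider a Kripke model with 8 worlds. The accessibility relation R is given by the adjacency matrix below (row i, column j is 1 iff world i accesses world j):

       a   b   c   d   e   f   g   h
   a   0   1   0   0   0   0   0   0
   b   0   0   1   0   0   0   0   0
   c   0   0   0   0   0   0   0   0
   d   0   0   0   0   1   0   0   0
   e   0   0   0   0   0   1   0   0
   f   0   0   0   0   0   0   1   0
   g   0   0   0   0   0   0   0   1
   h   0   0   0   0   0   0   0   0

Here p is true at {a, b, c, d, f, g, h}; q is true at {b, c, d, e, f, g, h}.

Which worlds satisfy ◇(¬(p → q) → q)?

a: successors {b}; ¬(p → q) → q there: b:T. ✓
b: successors {c}; ¬(p → q) → q there: c:T. ✓
c: no successors, so ◇(¬(p → q) → q) fails. ✗
d: successors {e}; ¬(p → q) → q there: e:T. ✓
e: successors {f}; ¬(p → q) → q there: f:T. ✓
f: successors {g}; ¬(p → q) → q there: g:T. ✓
g: successors {h}; ¬(p → q) → q there: h:T. ✓
h: no successors, so ◇(¬(p → q) → q) fails. ✗

{a, b, d, e, f, g}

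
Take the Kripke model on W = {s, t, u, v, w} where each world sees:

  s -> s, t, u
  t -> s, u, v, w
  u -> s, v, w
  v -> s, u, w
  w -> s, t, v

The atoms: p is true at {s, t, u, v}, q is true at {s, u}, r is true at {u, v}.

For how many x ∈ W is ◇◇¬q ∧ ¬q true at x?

3

s: ◇◇¬q is T, ¬q is F. ✗
t: ◇◇¬q is T, ¬q is T. ✓
u: ◇◇¬q is T, ¬q is F. ✗
v: ◇◇¬q is T, ¬q is T. ✓
w: ◇◇¬q is T, ¬q is T. ✓
Satisfying worlds: {t, v, w}.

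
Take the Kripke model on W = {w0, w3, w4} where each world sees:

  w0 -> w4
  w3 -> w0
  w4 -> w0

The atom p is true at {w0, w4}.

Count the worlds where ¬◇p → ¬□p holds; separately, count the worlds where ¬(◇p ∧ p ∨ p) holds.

3 and 1

For ¬◇p → ¬□p:
w0: ¬◇p is F, ¬□p is F. ✓
w3: ¬◇p is F, ¬□p is F. ✓
w4: ¬◇p is F, ¬□p is F. ✓
— 3 worlds.
For ¬(◇p ∧ p ∨ p):
w0: ◇p ∧ p ∨ p is T. ✗
w3: ◇p ∧ p ∨ p is F. ✓
w4: ◇p ∧ p ∨ p is T. ✗
— 1 world.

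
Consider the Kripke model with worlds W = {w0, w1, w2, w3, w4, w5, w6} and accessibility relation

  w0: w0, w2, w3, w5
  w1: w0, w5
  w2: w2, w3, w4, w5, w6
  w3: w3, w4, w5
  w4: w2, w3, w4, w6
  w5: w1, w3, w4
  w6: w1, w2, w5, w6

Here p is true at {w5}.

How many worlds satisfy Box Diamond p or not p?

6

w0: Box Diamond p is F, not p is T. ✓
w1: Box Diamond p is F, not p is T. ✓
w2: Box Diamond p is F, not p is T. ✓
w3: Box Diamond p is F, not p is T. ✓
w4: Box Diamond p is F, not p is T. ✓
w5: Box Diamond p is F, not p is F. ✗
w6: Box Diamond p is F, not p is T. ✓
Satisfying worlds: {w0, w1, w2, w3, w4, w6}.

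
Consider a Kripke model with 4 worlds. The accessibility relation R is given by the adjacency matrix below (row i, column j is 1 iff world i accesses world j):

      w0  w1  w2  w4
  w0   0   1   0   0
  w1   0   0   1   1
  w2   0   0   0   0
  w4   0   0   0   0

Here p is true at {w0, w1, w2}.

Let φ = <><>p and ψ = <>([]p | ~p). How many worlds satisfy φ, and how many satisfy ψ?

1 and 1

For <><>p:
w0: successors {w1}; <>p there: w1:T. ✓
w1: successors {w2, w4}; <>p there: w2:F, w4:F. ✗
w2: no successors, so <><>p fails. ✗
w4: no successors, so <><>p fails. ✗
— 1 world.
For <>([]p | ~p):
w0: successors {w1}; []p | ~p there: w1:F. ✗
w1: successors {w2, w4}; []p | ~p there: w2:T, w4:T. ✓
w2: no successors, so <>([]p | ~p) fails. ✗
w4: no successors, so <>([]p | ~p) fails. ✗
— 1 world.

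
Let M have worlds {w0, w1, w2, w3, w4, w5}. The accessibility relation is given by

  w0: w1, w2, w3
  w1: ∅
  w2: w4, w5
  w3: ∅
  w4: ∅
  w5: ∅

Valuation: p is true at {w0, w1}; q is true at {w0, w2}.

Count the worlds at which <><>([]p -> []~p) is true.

1

w0: successors {w1, w2, w3}; <>([]p -> []~p) there: w1:F, w2:T, w3:F. ✓
w1: no successors, so <><>([]p -> []~p) fails. ✗
w2: successors {w4, w5}; <>([]p -> []~p) there: w4:F, w5:F. ✗
w3: no successors, so <><>([]p -> []~p) fails. ✗
w4: no successors, so <><>([]p -> []~p) fails. ✗
w5: no successors, so <><>([]p -> []~p) fails. ✗
Satisfying worlds: {w0}.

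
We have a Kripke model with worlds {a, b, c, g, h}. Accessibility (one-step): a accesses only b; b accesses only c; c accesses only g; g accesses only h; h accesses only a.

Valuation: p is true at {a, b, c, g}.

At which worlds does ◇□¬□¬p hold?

a: successors {b}; □¬□¬p there: b:T. ✓
b: successors {c}; □¬□¬p there: c:F. ✗
c: successors {g}; □¬□¬p there: g:T. ✓
g: successors {h}; □¬□¬p there: h:T. ✓
h: successors {a}; □¬□¬p there: a:T. ✓

{a, c, g, h}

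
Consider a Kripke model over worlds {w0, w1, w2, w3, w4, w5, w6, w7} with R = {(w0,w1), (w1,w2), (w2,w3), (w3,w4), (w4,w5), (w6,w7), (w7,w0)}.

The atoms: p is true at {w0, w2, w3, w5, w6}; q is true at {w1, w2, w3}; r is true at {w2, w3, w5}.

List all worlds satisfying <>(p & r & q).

{w1, w2}

w0: successors {w1}; p & r & q there: w1:F. ✗
w1: successors {w2}; p & r & q there: w2:T. ✓
w2: successors {w3}; p & r & q there: w3:T. ✓
w3: successors {w4}; p & r & q there: w4:F. ✗
w4: successors {w5}; p & r & q there: w5:F. ✗
w5: no successors, so <>(p & r & q) fails. ✗
w6: successors {w7}; p & r & q there: w7:F. ✗
w7: successors {w0}; p & r & q there: w0:F. ✗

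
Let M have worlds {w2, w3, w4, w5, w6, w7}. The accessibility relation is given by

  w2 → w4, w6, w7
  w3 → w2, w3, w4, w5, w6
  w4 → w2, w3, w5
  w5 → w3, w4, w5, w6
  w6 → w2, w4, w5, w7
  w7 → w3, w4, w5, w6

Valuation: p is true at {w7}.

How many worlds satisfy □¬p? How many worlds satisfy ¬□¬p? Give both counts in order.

4 and 2

For □¬p:
w2: successors {w4, w6, w7}; ¬p there: w4:T, w6:T, w7:F. ✗
w3: successors {w2, w3, w4, w5, w6}; ¬p there: w2:T, w3:T, w4:T, w5:T, w6:T. ✓
w4: successors {w2, w3, w5}; ¬p there: w2:T, w3:T, w5:T. ✓
w5: successors {w3, w4, w5, w6}; ¬p there: w3:T, w4:T, w5:T, w6:T. ✓
w6: successors {w2, w4, w5, w7}; ¬p there: w2:T, w4:T, w5:T, w7:F. ✗
w7: successors {w3, w4, w5, w6}; ¬p there: w3:T, w4:T, w5:T, w6:T. ✓
— 4 worlds.
For ¬□¬p:
w2: □¬p is F. ✓
w3: □¬p is T. ✗
w4: □¬p is T. ✗
w5: □¬p is T. ✗
w6: □¬p is F. ✓
w7: □¬p is T. ✗
— 2 worlds.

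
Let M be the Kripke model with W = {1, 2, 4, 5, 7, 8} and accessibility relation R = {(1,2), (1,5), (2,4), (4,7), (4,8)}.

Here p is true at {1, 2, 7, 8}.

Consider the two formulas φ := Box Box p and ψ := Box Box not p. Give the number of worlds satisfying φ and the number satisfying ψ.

5 and 5

For Box Box p:
1: successors {2, 5}; Box p there: 2:F, 5:T. ✗
2: successors {4}; Box p there: 4:T. ✓
4: successors {7, 8}; Box p there: 7:T, 8:T. ✓
5: no successors, so Box Box p holds vacuously. ✓
7: no successors, so Box Box p holds vacuously. ✓
8: no successors, so Box Box p holds vacuously. ✓
— 5 worlds.
For Box Box not p:
1: successors {2, 5}; Box not p there: 2:T, 5:T. ✓
2: successors {4}; Box not p there: 4:F. ✗
4: successors {7, 8}; Box not p there: 7:T, 8:T. ✓
5: no successors, so Box Box not p holds vacuously. ✓
7: no successors, so Box Box not p holds vacuously. ✓
8: no successors, so Box Box not p holds vacuously. ✓
— 5 worlds.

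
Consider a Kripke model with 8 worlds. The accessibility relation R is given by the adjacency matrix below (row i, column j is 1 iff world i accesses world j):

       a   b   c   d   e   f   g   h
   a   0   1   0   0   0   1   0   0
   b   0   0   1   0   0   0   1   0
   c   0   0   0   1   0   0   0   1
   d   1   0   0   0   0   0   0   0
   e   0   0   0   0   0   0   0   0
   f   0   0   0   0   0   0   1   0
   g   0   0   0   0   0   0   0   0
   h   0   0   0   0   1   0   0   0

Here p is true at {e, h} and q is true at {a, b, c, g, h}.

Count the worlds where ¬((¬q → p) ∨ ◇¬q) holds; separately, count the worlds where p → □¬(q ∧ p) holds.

For ¬((¬q → p) ∨ ◇¬q):
a: (¬q → p) ∨ ◇¬q is T. ✗
b: (¬q → p) ∨ ◇¬q is T. ✗
c: (¬q → p) ∨ ◇¬q is T. ✗
d: (¬q → p) ∨ ◇¬q is F. ✓
e: (¬q → p) ∨ ◇¬q is T. ✗
f: (¬q → p) ∨ ◇¬q is F. ✓
g: (¬q → p) ∨ ◇¬q is T. ✗
h: (¬q → p) ∨ ◇¬q is T. ✗
— 2 worlds.
For p → □¬(q ∧ p):
a: p is F, □¬(q ∧ p) is T. ✓
b: p is F, □¬(q ∧ p) is T. ✓
c: p is F, □¬(q ∧ p) is F. ✓
d: p is F, □¬(q ∧ p) is T. ✓
e: p is T, □¬(q ∧ p) is T. ✓
f: p is F, □¬(q ∧ p) is T. ✓
g: p is F, □¬(q ∧ p) is T. ✓
h: p is T, □¬(q ∧ p) is T. ✓
— 8 worlds.

2 and 8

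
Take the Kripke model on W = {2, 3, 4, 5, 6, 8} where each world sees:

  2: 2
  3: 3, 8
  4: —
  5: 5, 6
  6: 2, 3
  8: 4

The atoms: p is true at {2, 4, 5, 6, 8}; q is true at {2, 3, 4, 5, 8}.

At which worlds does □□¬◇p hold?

2: successors {2}; □¬◇p there: 2:F. ✗
3: successors {3, 8}; □¬◇p there: 3:F, 8:T. ✗
4: no successors, so □□¬◇p holds vacuously. ✓
5: successors {5, 6}; □¬◇p there: 5:F, 6:F. ✗
6: successors {2, 3}; □¬◇p there: 2:F, 3:F. ✗
8: successors {4}; □¬◇p there: 4:T. ✓

{4, 8}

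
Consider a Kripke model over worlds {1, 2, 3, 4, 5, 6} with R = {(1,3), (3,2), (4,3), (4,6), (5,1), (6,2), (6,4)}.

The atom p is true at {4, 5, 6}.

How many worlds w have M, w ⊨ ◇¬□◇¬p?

1: successors {3}; ¬□◇¬p there: 3:T. ✓
2: no successors, so ◇¬□◇¬p fails. ✗
3: successors {2}; ¬□◇¬p there: 2:F. ✗
4: successors {3, 6}; ¬□◇¬p there: 3:T, 6:T. ✓
5: successors {1}; ¬□◇¬p there: 1:F. ✗
6: successors {2, 4}; ¬□◇¬p there: 2:F, 4:F. ✗
Satisfying worlds: {1, 4}.

2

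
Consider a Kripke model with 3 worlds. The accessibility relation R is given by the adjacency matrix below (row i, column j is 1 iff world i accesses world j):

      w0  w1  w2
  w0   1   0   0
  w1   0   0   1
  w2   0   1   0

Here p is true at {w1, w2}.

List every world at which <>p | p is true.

{w1, w2}

w0: <>p is F, p is F. ✗
w1: <>p is T, p is T. ✓
w2: <>p is T, p is T. ✓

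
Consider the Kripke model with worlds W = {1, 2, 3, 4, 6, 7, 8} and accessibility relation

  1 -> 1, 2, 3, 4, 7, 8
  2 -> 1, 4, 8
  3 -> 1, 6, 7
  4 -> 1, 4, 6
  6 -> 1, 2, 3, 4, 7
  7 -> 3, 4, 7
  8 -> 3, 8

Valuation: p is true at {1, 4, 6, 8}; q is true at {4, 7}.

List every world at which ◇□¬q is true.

1: successors {1, 2, 3, 4, 7, 8}; □¬q there: 1:F, 2:F, 3:F, 4:F, 7:F, 8:T. ✓
2: successors {1, 4, 8}; □¬q there: 1:F, 4:F, 8:T. ✓
3: successors {1, 6, 7}; □¬q there: 1:F, 6:F, 7:F. ✗
4: successors {1, 4, 6}; □¬q there: 1:F, 4:F, 6:F. ✗
6: successors {1, 2, 3, 4, 7}; □¬q there: 1:F, 2:F, 3:F, 4:F, 7:F. ✗
7: successors {3, 4, 7}; □¬q there: 3:F, 4:F, 7:F. ✗
8: successors {3, 8}; □¬q there: 3:F, 8:T. ✓

{1, 2, 8}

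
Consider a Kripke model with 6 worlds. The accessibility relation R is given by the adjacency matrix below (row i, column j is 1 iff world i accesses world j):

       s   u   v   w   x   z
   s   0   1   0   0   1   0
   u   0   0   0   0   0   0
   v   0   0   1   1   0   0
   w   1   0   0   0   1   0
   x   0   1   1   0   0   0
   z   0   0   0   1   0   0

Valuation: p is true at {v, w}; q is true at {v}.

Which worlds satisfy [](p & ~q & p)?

s: successors {u, x}; p & ~q & p there: u:F, x:F. ✗
u: no successors, so [](p & ~q & p) holds vacuously. ✓
v: successors {v, w}; p & ~q & p there: v:F, w:T. ✗
w: successors {s, x}; p & ~q & p there: s:F, x:F. ✗
x: successors {u, v}; p & ~q & p there: u:F, v:F. ✗
z: successors {w}; p & ~q & p there: w:T. ✓

{u, z}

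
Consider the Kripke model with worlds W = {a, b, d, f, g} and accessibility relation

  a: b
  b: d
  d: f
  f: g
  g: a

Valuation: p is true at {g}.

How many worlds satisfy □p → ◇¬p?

4

a: □p is F, ◇¬p is T. ✓
b: □p is F, ◇¬p is T. ✓
d: □p is F, ◇¬p is T. ✓
f: □p is T, ◇¬p is F. ✗
g: □p is F, ◇¬p is T. ✓
Satisfying worlds: {a, b, d, g}.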